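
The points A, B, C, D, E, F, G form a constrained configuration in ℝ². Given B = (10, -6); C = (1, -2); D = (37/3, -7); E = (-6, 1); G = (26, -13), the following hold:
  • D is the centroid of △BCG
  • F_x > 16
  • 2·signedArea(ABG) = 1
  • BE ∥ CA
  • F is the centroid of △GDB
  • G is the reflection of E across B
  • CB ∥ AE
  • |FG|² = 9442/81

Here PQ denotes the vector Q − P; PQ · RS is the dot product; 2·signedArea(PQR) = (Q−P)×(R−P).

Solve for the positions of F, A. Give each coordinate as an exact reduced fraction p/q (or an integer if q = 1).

A = (-15, 5)
F = (145/9, -26/3)

1. F_x = 145/9  [F is the centroid of △GDB]
2. F_y = -26/3  [F is the centroid of △GDB]
   → F = (145/9, -26/3)
3. A_x = -15  [CB ∥ AE ∩ BE ∥ CA]
4. A_y = 5  [CB ∥ AE ∩ BE ∥ CA]
   → A = (-15, 5)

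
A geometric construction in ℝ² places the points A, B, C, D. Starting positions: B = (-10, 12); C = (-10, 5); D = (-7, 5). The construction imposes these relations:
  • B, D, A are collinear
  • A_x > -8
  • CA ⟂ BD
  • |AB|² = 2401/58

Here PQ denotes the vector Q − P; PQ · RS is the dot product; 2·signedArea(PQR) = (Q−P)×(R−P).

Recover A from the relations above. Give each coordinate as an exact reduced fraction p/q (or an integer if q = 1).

A = (-433/58, 353/58)

1. A_x = -433/58  [B, D, A are collinear ∩ CA ⟂ BD]
2. A_y = 353/58  [B, D, A are collinear ∩ CA ⟂ BD]
   → A = (-433/58, 353/58)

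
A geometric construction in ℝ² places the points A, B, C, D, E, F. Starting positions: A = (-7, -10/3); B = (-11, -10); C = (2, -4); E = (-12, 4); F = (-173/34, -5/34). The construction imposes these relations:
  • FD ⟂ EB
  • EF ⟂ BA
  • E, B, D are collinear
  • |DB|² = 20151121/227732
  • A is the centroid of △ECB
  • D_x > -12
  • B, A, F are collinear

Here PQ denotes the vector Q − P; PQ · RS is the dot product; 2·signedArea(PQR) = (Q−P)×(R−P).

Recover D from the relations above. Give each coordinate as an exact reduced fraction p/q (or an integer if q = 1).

D = (-78167/6698, -2067/3349)

1. D_x = -78167/6698  [E, B, D are collinear ∩ FD ⟂ EB]
2. D_y = -2067/3349  [E, B, D are collinear ∩ FD ⟂ EB]
   → D = (-78167/6698, -2067/3349)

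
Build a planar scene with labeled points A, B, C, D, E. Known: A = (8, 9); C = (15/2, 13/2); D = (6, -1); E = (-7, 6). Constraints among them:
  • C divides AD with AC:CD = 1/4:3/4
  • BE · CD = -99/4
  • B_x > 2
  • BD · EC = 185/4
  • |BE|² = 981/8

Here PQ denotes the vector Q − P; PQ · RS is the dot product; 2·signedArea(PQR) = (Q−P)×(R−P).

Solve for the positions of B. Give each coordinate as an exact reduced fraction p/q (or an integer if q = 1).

B = (11/4, 3/4)

1. B_x = 11/4  [BD · EC = 185/4 ∩ BE · CD = -99/4]
2. B_y = 3/4  [BD · EC = 185/4 ∩ BE · CD = -99/4]
   → B = (11/4, 3/4)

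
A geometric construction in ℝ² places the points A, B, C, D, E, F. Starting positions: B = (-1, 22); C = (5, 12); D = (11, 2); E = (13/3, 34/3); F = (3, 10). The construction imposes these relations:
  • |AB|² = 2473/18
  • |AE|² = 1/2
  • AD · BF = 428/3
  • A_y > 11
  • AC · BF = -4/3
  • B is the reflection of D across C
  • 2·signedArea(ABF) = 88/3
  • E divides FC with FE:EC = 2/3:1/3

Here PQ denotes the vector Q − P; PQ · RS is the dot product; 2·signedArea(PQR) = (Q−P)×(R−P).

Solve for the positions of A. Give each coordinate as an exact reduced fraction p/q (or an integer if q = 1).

A = (29/6, 71/6)

1. A_x = 29/6  [AC · BF = -4/3 ∩ 2·signedArea(ABF) = 88/3]
2. A_y = 71/6  [AC · BF = -4/3 ∩ 2·signedArea(ABF) = 88/3]
   → A = (29/6, 71/6)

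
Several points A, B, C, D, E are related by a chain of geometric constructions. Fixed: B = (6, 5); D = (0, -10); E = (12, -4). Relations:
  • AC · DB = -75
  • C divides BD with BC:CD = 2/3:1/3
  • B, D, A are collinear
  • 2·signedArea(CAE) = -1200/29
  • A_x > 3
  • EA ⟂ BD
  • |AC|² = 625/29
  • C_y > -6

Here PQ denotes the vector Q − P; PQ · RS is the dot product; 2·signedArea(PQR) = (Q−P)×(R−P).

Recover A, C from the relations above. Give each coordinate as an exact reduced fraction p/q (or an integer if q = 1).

1. A_x = 108/29  [B, D, A are collinear ∩ EA ⟂ BD]
2. A_y = -20/29  [B, D, A are collinear ∩ EA ⟂ BD]
   → A = (108/29, -20/29)
3. C_x = 2  [C divides BD with BC:CD = 2/3:1/3]
4. C_y = -5  [C divides BD with BC:CD = 2/3:1/3]
   → C = (2, -5)

A = (108/29, -20/29)
C = (2, -5)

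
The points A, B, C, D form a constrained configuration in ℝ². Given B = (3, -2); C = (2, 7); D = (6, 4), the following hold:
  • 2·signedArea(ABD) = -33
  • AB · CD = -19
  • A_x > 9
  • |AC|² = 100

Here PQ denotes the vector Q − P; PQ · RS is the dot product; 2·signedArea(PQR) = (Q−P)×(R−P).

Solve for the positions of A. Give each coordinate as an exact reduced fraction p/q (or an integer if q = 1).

A = (10, 1)

1. A_x = 10  [2·signedArea(ABD) = -33 ∩ AB · CD = -19]
2. A_y = 1  [2·signedArea(ABD) = -33 ∩ AB · CD = -19]
   → A = (10, 1)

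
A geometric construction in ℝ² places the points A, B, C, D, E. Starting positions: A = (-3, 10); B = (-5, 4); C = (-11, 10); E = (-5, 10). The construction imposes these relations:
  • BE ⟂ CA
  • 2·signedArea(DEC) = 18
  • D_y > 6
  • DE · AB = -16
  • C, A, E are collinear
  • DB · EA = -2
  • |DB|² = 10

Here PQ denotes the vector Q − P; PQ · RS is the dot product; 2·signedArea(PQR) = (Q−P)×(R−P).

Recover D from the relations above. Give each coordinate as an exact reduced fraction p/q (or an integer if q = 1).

1. D_x = -4  [2·signedArea(DEC) = 18 ∩ DB · EA = -2]
2. D_y = 7  [2·signedArea(DEC) = 18 ∩ DB · EA = -2]
   → D = (-4, 7)

D = (-4, 7)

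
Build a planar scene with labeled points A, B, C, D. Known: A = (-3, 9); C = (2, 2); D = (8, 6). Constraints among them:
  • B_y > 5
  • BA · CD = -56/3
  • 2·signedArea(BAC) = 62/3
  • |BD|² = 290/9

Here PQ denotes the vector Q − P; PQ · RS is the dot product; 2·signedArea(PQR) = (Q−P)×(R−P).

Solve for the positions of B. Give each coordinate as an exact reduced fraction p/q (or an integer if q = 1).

1. B_x = 7/3  [2·signedArea(BAC) = 62/3 ∩ BA · CD = -56/3]
2. B_y = 17/3  [2·signedArea(BAC) = 62/3 ∩ BA · CD = -56/3]
   → B = (7/3, 17/3)

B = (7/3, 17/3)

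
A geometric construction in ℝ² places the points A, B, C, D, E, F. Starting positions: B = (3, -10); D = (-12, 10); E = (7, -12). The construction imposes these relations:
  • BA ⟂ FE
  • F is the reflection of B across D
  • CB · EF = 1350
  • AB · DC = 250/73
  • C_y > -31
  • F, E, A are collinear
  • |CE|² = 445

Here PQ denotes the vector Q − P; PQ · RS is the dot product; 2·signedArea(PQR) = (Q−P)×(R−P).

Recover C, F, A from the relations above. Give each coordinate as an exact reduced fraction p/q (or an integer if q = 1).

1. F_x = -27  [F is the reflection of B across D]
2. F_y = 30  [F is the reflection of B across D]
   → F = (-27, 30)
3. A_x = 324/73  [F, E, A are collinear ∩ BA ⟂ FE]
4. A_y = -645/73  [F, E, A are collinear ∩ BA ⟂ FE]
   → A = (324/73, -645/73)
5. C_x = 18  [CB · EF = 1350 ∩ AB · DC = 250/73]
6. C_y = -30  [CB · EF = 1350 ∩ AB · DC = 250/73]
   → C = (18, -30)

A = (324/73, -645/73)
C = (18, -30)
F = (-27, 30)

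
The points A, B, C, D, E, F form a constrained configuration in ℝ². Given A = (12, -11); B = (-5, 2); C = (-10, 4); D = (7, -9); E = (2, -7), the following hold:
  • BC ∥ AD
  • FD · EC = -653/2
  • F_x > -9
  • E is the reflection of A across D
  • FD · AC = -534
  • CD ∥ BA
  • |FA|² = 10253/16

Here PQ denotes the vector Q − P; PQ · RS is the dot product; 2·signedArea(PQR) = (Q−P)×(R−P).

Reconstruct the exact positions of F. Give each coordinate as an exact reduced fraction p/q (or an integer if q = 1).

1. F_x = -35/4  [FD · AC = -534 ∩ FD · EC = -653/2]
2. F_y = 7/2  [FD · AC = -534 ∩ FD · EC = -653/2]
   → F = (-35/4, 7/2)

F = (-35/4, 7/2)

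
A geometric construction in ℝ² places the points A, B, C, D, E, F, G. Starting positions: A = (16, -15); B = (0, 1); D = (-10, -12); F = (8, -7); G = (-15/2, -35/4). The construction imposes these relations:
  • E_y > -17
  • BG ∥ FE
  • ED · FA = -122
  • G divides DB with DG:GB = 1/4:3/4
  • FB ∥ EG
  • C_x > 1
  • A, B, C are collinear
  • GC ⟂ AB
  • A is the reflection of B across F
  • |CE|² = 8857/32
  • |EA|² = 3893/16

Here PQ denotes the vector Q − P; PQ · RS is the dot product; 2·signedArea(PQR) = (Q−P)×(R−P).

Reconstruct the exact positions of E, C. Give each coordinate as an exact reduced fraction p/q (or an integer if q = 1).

1. E_x = 1/2  [FB ∥ EG ∩ BG ∥ FE]
2. E_y = -67/4  [FB ∥ EG ∩ BG ∥ FE]
   → E = (1/2, -67/4)
3. C_x = 9/8  [A, B, C are collinear ∩ GC ⟂ AB]
4. C_y = -1/8  [A, B, C are collinear ∩ GC ⟂ AB]
   → C = (9/8, -1/8)

C = (9/8, -1/8)
E = (1/2, -67/4)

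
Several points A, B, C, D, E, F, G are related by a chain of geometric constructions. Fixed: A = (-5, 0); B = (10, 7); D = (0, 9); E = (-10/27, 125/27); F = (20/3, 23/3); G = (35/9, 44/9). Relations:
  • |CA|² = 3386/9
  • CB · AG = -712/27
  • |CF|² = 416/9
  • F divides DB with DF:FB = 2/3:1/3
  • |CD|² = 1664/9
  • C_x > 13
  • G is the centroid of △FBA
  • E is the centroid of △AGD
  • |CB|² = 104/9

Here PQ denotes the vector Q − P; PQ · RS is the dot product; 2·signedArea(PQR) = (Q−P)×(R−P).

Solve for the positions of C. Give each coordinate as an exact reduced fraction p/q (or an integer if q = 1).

C = (40/3, 19/3)

1. C_x = 40/3  [line -80/9·x + -44/9·y + 4036/27 = 0 ∩ |CF|² = 416/9]
2. C_y = 19/3  [line -80/9·x + -44/9·y + 4036/27 = 0 ∩ |CF|² = 416/9]
   → C = (40/3, 19/3)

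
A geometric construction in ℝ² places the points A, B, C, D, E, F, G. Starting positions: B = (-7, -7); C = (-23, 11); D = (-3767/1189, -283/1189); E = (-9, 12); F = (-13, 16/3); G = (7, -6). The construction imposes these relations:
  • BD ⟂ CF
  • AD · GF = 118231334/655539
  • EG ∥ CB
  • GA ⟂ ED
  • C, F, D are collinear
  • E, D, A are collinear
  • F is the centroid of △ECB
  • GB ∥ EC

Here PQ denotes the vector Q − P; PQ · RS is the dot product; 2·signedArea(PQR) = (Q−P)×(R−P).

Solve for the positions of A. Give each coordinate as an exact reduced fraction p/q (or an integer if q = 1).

1. A_x = 247117495/259811957  [E, D, A are collinear ∩ GA ⟂ ED]
2. A_y = -2307771478/259811957  [E, D, A are collinear ∩ GA ⟂ ED]
   → A = (247117495/259811957, -2307771478/259811957)

A = (247117495/259811957, -2307771478/259811957)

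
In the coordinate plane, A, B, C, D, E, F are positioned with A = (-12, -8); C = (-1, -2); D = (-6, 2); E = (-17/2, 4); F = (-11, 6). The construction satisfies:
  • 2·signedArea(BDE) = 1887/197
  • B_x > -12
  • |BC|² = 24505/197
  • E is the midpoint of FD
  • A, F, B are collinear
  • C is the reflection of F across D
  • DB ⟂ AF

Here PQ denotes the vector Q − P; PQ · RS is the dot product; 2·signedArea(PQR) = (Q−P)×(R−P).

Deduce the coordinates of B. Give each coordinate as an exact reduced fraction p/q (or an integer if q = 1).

B = (-2218/197, 468/197)

1. B_x = -2218/197  [A, F, B are collinear ∩ DB ⟂ AF]
2. B_y = 468/197  [A, F, B are collinear ∩ DB ⟂ AF]
   → B = (-2218/197, 468/197)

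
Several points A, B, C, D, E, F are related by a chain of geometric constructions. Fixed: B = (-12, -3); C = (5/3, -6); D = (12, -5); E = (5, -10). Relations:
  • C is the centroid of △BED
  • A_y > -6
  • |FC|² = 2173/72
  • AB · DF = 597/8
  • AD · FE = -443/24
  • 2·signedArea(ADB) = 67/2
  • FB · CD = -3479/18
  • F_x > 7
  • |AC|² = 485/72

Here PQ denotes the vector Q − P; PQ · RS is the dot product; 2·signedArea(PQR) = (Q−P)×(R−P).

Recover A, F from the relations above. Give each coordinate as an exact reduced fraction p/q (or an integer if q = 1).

1. F_x = 85/12  [line -31/3·x + -1·y + 1193/18 = 0 ∩ |FC|² = 2173/72]
2. F_y = -83/12  [line -31/3·x + -1·y + 1193/18 = 0 ∩ |FC|² = 2173/72]
   → F = (85/12, -83/12)
3. A_x = 17/4  [2·signedArea(ADB) = 67/2 ∩ AD · FE = -443/24]
4. A_y = -23/4  [2·signedArea(ADB) = 67/2 ∩ AD · FE = -443/24]
   → A = (17/4, -23/4)

A = (17/4, -23/4)
F = (85/12, -83/12)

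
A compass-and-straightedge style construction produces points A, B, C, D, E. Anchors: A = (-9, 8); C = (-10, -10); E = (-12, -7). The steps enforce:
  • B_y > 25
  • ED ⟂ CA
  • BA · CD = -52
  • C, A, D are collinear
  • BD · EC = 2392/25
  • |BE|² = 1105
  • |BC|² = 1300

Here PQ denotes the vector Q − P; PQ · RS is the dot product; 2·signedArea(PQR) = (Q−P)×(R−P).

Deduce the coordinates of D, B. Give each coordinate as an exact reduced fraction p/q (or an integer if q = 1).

1. D_x = -246/25  [C, A, D are collinear ∩ ED ⟂ CA]
2. D_y = -178/25  [C, A, D are collinear ∩ ED ⟂ CA]
   → D = (-246/25, -178/25)
3. B_x = -8  [BA · CD = -52 ∩ BD · EC = 2392/25]
4. B_y = 26  [BA · CD = -52 ∩ BD · EC = 2392/25]
   → B = (-8, 26)

B = (-8, 26)
D = (-246/25, -178/25)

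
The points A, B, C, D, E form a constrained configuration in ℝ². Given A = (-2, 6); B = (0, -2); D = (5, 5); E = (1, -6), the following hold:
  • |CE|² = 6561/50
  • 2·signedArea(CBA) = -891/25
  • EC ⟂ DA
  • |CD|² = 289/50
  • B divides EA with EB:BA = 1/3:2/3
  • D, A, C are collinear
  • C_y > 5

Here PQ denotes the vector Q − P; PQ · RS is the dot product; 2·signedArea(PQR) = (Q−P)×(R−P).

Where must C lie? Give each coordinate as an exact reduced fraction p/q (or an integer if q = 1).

1. C_x = 131/50  [D, A, C are collinear ∩ EC ⟂ DA]
2. C_y = 267/50  [D, A, C are collinear ∩ EC ⟂ DA]
   → C = (131/50, 267/50)

C = (131/50, 267/50)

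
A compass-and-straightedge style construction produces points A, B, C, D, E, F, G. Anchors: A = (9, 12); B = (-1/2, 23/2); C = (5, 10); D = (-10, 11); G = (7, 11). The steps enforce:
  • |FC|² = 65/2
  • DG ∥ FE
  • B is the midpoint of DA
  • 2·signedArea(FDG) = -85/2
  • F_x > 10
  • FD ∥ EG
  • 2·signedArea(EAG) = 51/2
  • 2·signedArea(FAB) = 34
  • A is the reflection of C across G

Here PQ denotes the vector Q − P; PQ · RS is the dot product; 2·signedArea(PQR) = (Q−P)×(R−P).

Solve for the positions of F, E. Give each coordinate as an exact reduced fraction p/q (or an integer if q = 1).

E = (55/2, 17/2)
F = (21/2, 17/2)

1. F_x = 21/2  [2·signedArea(FDG) = -85/2 ∩ 2·signedArea(FAB) = 34]
2. F_y = 17/2  [2·signedArea(FDG) = -85/2 ∩ 2·signedArea(FAB) = 34]
   → F = (21/2, 17/2)
3. E_x = 55/2  [FD ∥ EG ∩ DG ∥ FE]
4. E_y = 17/2  [FD ∥ EG ∩ DG ∥ FE]
   → E = (55/2, 17/2)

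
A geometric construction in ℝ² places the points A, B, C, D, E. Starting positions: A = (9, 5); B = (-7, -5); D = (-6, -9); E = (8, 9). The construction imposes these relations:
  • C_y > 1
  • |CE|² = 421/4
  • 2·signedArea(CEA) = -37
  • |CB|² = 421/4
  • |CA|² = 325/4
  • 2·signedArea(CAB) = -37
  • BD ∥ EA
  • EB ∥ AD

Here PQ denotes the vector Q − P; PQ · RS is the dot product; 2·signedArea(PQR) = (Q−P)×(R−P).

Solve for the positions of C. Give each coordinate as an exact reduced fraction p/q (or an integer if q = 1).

1. C_x = 1/2  [2·signedArea(CAB) = -37 ∩ 2·signedArea(CEA) = -37]
2. C_y = 2  [2·signedArea(CAB) = -37 ∩ 2·signedArea(CEA) = -37]
   → C = (1/2, 2)

C = (1/2, 2)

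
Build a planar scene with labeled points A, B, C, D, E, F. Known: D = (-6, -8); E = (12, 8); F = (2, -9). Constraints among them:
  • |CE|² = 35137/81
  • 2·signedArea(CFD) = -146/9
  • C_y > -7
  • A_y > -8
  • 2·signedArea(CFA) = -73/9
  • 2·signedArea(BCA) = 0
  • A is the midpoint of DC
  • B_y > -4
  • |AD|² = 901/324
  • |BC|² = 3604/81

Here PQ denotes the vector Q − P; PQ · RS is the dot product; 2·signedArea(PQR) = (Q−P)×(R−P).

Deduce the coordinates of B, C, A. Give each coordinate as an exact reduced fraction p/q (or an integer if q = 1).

A = (-41/9, -43/6)
B = (8/3, -3)
C = (-28/9, -19/3)

1. C_x = -28/9  [line -1·x + -8·y + -484/9 = 0 ∩ |CE|² = 35137/81]
2. C_y = -19/3  [line -1·x + -8·y + -484/9 = 0 ∩ |CE|² = 35137/81]
   → C = (-28/9, -19/3)
3. A_x = -41/9  [A is the midpoint of DC]
4. A_y = -43/6  [A is the midpoint of DC]
   → A = (-41/9, -43/6)
5. B_x = 8/3  [line 5/6·x + -13/9·y + -59/9 = 0 ∩ |BC|² = 3604/81]
6. B_y = -3  [line 5/6·x + -13/9·y + -59/9 = 0 ∩ |BC|² = 3604/81]
   → B = (8/3, -3)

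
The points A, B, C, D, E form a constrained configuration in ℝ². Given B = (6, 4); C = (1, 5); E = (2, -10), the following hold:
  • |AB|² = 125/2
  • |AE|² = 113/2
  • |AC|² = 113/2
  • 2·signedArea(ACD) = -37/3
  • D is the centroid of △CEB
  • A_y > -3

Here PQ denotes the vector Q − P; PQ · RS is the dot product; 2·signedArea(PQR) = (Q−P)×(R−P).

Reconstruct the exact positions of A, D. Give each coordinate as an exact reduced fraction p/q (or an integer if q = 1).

1. D_x = 3  [D is the centroid of △CEB]
2. D_y = -1/3  [D is the centroid of △CEB]
   → D = (3, -1/3)
3. A_x = 3/2  [line 16/3·x + 2·y + -3 = 0 ∩ |AE|² = 113/2]
4. A_y = -5/2  [line 16/3·x + 2·y + -3 = 0 ∩ |AE|² = 113/2]
   → A = (3/2, -5/2)

A = (3/2, -5/2)
D = (3, -1/3)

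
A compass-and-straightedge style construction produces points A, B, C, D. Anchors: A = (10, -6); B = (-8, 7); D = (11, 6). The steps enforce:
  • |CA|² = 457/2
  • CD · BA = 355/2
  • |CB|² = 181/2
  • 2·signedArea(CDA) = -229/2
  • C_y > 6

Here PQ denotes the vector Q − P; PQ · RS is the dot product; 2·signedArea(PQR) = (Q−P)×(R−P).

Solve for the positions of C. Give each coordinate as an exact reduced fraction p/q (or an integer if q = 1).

1. C_x = 3/2  [CD · BA = 355/2 ∩ 2·signedArea(CDA) = -229/2]
2. C_y = 13/2  [CD · BA = 355/2 ∩ 2·signedArea(CDA) = -229/2]
   → C = (3/2, 13/2)

C = (3/2, 13/2)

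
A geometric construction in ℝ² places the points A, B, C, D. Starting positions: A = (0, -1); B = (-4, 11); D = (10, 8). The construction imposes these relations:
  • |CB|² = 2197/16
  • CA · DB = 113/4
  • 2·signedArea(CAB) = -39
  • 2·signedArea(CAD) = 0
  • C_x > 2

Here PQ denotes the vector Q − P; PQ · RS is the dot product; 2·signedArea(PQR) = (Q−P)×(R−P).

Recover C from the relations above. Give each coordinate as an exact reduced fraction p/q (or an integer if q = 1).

C = (5/2, 5/4)

1. C_x = 5/2  [2·signedArea(CAD) = 0 ∩ 2·signedArea(CAB) = -39]
2. C_y = 5/4  [2·signedArea(CAD) = 0 ∩ 2·signedArea(CAB) = -39]
   → C = (5/2, 5/4)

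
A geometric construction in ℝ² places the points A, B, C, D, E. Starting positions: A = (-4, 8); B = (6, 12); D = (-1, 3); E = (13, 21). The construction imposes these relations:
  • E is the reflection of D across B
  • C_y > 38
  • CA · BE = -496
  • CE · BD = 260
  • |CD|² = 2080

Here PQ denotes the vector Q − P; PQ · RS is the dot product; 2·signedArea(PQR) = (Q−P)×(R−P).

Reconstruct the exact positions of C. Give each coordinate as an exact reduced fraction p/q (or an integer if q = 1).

1. C_x = 27  [line -7·x + -9·y + 540 = 0 ∩ |CD|² = 2080]
2. C_y = 39  [line -7·x + -9·y + 540 = 0 ∩ |CD|² = 2080]
   → C = (27, 39)

C = (27, 39)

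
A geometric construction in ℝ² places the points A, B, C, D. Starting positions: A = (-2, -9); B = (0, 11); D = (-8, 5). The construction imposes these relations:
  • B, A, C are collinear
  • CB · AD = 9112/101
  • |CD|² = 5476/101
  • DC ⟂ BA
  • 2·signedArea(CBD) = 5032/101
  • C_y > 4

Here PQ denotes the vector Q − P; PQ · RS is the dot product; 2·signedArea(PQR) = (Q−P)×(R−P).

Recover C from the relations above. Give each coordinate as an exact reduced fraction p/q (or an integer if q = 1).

C = (-68/101, 431/101)

1. C_x = -68/101  [B, A, C are collinear ∩ DC ⟂ BA]
2. C_y = 431/101  [B, A, C are collinear ∩ DC ⟂ BA]
   → C = (-68/101, 431/101)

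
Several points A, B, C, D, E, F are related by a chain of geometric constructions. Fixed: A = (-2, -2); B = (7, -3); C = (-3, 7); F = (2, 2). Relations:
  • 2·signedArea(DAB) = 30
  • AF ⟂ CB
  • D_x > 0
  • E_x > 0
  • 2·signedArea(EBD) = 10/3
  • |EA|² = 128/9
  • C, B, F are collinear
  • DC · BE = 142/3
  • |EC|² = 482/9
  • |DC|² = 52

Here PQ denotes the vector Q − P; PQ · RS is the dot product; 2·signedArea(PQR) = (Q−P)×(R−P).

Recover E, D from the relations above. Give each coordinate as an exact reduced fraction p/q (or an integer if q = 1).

D = (1, 1)
E = (2/3, 2/3)

1. D_x = 1  [line 1·x + 9·y + -10 = 0 ∩ |DC|² = 52]
2. D_y = 1  [line 1·x + 9·y + -10 = 0 ∩ |DC|² = 52]
   → D = (1, 1)
3. E_x = 2/3  [2·signedArea(EBD) = 10/3 ∩ DC · BE = 142/3]
4. E_y = 2/3  [2·signedArea(EBD) = 10/3 ∩ DC · BE = 142/3]
   → E = (2/3, 2/3)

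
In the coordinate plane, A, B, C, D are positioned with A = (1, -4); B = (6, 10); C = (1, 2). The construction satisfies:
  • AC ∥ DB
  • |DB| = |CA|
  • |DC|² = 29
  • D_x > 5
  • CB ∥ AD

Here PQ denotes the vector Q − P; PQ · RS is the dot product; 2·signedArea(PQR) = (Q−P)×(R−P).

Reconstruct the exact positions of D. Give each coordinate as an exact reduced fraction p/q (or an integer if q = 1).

1. D_x = 6  [AC ∥ DB ∩ CB ∥ AD]
2. D_y = 4  [AC ∥ DB ∩ CB ∥ AD]
   → D = (6, 4)

D = (6, 4)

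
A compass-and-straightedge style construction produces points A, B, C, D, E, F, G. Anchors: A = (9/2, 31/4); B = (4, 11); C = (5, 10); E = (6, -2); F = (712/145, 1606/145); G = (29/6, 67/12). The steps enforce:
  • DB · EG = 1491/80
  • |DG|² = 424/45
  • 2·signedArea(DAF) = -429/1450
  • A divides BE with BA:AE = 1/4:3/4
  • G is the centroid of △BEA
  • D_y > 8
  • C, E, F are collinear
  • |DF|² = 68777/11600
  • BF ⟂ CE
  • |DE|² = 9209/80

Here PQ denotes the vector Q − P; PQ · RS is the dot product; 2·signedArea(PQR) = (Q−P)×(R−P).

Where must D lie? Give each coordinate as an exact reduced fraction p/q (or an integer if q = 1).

1. D_x = 47/10  [DB · EG = 1491/80 ∩ 2·signedArea(DAF) = -429/1450]
2. D_y = 173/20  [DB · EG = 1491/80 ∩ 2·signedArea(DAF) = -429/1450]
   → D = (47/10, 173/20)

D = (47/10, 173/20)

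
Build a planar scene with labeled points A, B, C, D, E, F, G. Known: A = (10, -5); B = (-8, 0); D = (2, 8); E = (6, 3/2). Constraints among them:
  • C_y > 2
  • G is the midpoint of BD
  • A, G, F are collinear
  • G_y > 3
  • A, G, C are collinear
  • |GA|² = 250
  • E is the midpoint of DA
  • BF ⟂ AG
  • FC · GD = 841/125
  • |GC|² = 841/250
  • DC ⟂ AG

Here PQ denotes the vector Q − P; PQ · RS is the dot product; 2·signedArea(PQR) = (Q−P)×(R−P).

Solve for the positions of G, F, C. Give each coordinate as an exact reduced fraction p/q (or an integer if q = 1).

1. G_x = -3  [G is the midpoint of BD]
2. G_y = 4  [G is the midpoint of BD]
   → G = (-3, 4)
3. F_x = -1127/250  [A, G, F are collinear ∩ BF ⟂ AG]
4. F_y = 1261/250  [A, G, F are collinear ∩ BF ⟂ AG]
   → F = (-1127/250, 1261/250)
5. C_x = -373/250  [A, G, C are collinear ∩ DC ⟂ AG]
6. C_y = 739/250  [A, G, C are collinear ∩ DC ⟂ AG]
   → C = (-373/250, 739/250)

C = (-373/250, 739/250)
F = (-1127/250, 1261/250)
G = (-3, 4)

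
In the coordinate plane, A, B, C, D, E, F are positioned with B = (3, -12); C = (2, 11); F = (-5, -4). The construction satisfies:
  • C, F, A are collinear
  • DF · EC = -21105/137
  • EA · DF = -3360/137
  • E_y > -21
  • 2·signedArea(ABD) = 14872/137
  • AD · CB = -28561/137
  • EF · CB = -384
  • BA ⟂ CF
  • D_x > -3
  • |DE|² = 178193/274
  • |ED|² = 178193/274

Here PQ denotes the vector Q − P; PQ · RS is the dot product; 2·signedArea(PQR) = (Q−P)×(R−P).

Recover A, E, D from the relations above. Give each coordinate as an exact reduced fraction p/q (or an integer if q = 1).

A = (-909/137, -1028/137)
D = (-635/274, 479/274)
E = (11, -20)

1. A_x = -909/137  [C, F, A are collinear ∩ BA ⟂ CF]
2. A_y = -1028/137  [C, F, A are collinear ∩ BA ⟂ CF]
   → A = (-909/137, -1028/137)
3. D_x = -635/274  [2·signedArea(ABD) = 14872/137 ∩ AD · CB = -28561/137]
4. D_y = 479/274  [2·signedArea(ABD) = 14872/137 ∩ AD · CB = -28561/137]
   → D = (-635/274, 479/274)
5. E_x = 11  [EF · CB = -384 ∩ DF · EC = -21105/137]
6. E_y = -20  [EF · CB = -384 ∩ DF · EC = -21105/137]
   → E = (11, -20)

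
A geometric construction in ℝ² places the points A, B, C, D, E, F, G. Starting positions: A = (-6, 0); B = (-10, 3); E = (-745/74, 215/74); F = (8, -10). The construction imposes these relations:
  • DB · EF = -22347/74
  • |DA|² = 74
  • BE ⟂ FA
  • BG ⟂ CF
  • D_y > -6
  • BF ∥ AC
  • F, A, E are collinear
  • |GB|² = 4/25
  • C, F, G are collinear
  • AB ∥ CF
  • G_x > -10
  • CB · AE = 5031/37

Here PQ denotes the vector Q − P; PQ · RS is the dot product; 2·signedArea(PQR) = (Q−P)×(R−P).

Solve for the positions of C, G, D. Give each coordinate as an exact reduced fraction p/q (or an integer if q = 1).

C = (12, -13)
D = (1, -5)
G = (-244/25, 83/25)

1. C_x = 12  [AB ∥ CF ∩ BF ∥ AC]
2. C_y = -13  [AB ∥ CF ∩ BF ∥ AC]
   → C = (12, -13)
3. G_x = -244/25  [C, F, G are collinear ∩ BG ⟂ CF]
4. G_y = 83/25  [C, F, G are collinear ∩ BG ⟂ CF]
   → G = (-244/25, 83/25)
5. D_x = 1  [line -1337/74·x + 955/74·y + 3056/37 = 0 ∩ |DA|² = 74]
6. D_y = -5  [line -1337/74·x + 955/74·y + 3056/37 = 0 ∩ |DA|² = 74]
   → D = (1, -5)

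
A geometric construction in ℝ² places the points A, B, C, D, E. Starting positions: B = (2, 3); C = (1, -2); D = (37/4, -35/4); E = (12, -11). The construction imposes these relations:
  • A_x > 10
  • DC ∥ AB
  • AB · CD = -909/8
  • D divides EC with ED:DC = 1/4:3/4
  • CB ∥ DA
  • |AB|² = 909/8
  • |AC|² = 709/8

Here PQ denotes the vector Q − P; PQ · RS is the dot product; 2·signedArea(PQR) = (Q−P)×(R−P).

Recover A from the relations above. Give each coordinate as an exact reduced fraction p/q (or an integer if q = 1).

A = (41/4, -15/4)

1. A_x = 41/4  [DC ∥ AB ∩ CB ∥ DA]
2. A_y = -15/4  [DC ∥ AB ∩ CB ∥ DA]
   → A = (41/4, -15/4)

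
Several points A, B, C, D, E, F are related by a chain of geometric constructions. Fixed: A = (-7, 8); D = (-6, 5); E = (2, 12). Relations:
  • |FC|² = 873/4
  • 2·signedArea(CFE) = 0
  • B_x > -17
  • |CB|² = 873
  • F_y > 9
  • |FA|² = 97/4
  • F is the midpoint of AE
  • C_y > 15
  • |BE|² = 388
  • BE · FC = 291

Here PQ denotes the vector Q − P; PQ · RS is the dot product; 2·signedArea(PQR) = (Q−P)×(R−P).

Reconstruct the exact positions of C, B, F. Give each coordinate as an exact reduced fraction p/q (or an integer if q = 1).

B = (-16, 4)
C = (11, 16)
F = (-5/2, 10)

1. F_x = -5/2  [F is the midpoint of AE]
2. F_y = 10  [F is the midpoint of AE]
   → F = (-5/2, 10)
3. C_x = 11  [line -2·x + 9/2·y + -50 = 0 ∩ |FC|² = 873/4]
4. C_y = 16  [line -2·x + 9/2·y + -50 = 0 ∩ |FC|² = 873/4]
   → C = (11, 16)
5. B_x = -16  [line -27/2·x + -6·y + -192 = 0 ∩ |CB|² = 873]
6. B_y = 4  [line -27/2·x + -6·y + -192 = 0 ∩ |CB|² = 873]
   → B = (-16, 4)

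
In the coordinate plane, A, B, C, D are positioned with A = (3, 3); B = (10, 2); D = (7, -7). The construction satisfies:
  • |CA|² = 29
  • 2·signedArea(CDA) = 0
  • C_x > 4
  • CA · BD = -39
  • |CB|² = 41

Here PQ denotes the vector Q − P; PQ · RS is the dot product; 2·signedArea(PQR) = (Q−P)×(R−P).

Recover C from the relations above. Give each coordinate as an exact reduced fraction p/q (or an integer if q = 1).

1. C_x = 5  [2·signedArea(CDA) = 0 ∩ CA · BD = -39]
2. C_y = -2  [2·signedArea(CDA) = 0 ∩ CA · BD = -39]
   → C = (5, -2)

C = (5, -2)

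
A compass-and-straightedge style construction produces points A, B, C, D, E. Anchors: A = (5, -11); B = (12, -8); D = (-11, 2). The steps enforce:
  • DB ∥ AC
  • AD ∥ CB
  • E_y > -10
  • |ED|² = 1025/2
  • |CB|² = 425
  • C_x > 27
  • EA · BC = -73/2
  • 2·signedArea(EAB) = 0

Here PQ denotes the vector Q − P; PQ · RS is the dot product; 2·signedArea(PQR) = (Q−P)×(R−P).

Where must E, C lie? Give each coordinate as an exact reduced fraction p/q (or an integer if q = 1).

C = (28, -21)
E = (17/2, -19/2)

1. E_x = 17/2  [line -3·x + 7·y + 92 = 0 ∩ |ED|² = 1025/2]
2. E_y = -19/2  [line -3·x + 7·y + 92 = 0 ∩ |ED|² = 1025/2]
   → E = (17/2, -19/2)
3. C_x = 28  [AD ∥ CB ∩ DB ∥ AC]
4. C_y = -21  [AD ∥ CB ∩ DB ∥ AC]
   → C = (28, -21)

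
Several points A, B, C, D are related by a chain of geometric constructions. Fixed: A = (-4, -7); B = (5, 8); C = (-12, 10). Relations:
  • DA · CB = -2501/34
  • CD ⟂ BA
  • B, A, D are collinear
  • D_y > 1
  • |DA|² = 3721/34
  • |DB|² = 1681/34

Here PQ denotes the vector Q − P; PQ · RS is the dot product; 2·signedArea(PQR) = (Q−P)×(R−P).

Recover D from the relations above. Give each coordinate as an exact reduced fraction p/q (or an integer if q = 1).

1. D_x = 47/34  [B, A, D are collinear ∩ CD ⟂ BA]
2. D_y = 67/34  [B, A, D are collinear ∩ CD ⟂ BA]
   → D = (47/34, 67/34)

D = (47/34, 67/34)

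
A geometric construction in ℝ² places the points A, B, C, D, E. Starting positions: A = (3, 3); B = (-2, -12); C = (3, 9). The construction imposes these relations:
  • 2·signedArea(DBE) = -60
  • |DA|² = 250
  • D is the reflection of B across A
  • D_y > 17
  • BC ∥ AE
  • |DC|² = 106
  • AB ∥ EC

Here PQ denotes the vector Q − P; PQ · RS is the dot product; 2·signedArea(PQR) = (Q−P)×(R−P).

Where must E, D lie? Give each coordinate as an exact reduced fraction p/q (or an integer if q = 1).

D = (8, 18)
E = (8, 24)

1. E_x = 8  [AB ∥ EC ∩ BC ∥ AE]
2. E_y = 24  [AB ∥ EC ∩ BC ∥ AE]
   → E = (8, 24)
3. D_x = 8  [D is the reflection of B across A]
4. D_y = 18  [D is the reflection of B across A]
   → D = (8, 18)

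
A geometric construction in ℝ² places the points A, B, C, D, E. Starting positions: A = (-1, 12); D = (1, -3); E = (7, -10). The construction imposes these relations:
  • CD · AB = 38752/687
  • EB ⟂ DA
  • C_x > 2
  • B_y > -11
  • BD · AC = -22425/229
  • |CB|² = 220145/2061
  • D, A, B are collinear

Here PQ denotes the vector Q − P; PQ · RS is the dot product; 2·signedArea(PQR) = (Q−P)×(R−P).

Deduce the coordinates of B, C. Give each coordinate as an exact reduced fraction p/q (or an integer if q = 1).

B = (463/229, -2442/229)
C = (7/3, -1/3)

1. B_x = 463/229  [D, A, B are collinear ∩ EB ⟂ DA]
2. B_y = -2442/229  [D, A, B are collinear ∩ EB ⟂ DA]
   → B = (463/229, -2442/229)
3. C_x = 7/3  [line -692/229·x + 5190/229·y + 10034/687 = 0 ∩ |CB|² = 220145/2061]
4. C_y = -1/3  [line -692/229·x + 5190/229·y + 10034/687 = 0 ∩ |CB|² = 220145/2061]
   → C = (7/3, -1/3)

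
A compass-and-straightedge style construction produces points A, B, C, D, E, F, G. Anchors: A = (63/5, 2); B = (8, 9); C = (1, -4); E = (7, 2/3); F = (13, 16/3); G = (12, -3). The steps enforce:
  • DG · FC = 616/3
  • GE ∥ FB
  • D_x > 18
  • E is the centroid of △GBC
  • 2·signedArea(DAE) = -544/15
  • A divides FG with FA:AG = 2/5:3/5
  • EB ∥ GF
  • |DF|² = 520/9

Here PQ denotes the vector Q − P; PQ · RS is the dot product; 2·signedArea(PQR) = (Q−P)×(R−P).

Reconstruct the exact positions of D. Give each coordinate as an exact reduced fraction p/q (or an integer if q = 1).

1. D_x = 19  [2·signedArea(DAE) = -544/15 ∩ DG · FC = 616/3]
2. D_y = 10  [2·signedArea(DAE) = -544/15 ∩ DG · FC = 616/3]
   → D = (19, 10)

D = (19, 10)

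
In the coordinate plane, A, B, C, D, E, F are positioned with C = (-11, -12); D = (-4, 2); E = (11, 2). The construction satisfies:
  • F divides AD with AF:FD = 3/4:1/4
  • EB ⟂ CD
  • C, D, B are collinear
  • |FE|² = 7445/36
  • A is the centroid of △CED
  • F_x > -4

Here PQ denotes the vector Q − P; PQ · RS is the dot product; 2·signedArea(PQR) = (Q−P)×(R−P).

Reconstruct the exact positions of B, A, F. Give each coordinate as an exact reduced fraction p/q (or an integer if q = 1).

1. B_x = -1  [C, D, B are collinear ∩ EB ⟂ CD]
2. B_y = 8  [C, D, B are collinear ∩ EB ⟂ CD]
   → B = (-1, 8)
3. A_x = -4/3  [A is the centroid of △CED]
4. A_y = -8/3  [A is the centroid of △CED]
   → A = (-4/3, -8/3)
5. F_x = -10/3  [F divides AD with AF:FD = 3/4:1/4]
6. F_y = 5/6  [F divides AD with AF:FD = 3/4:1/4]
   → F = (-10/3, 5/6)

A = (-4/3, -8/3)
B = (-1, 8)
F = (-10/3, 5/6)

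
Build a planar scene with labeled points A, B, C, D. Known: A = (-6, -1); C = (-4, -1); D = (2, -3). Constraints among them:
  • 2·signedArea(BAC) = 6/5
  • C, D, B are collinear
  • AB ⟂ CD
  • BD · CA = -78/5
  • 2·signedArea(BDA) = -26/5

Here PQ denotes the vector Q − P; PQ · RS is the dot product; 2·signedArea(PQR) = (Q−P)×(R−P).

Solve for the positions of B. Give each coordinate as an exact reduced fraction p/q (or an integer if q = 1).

1. B_x = -29/5  [C, D, B are collinear ∩ AB ⟂ CD]
2. B_y = -2/5  [C, D, B are collinear ∩ AB ⟂ CD]
   → B = (-29/5, -2/5)

B = (-29/5, -2/5)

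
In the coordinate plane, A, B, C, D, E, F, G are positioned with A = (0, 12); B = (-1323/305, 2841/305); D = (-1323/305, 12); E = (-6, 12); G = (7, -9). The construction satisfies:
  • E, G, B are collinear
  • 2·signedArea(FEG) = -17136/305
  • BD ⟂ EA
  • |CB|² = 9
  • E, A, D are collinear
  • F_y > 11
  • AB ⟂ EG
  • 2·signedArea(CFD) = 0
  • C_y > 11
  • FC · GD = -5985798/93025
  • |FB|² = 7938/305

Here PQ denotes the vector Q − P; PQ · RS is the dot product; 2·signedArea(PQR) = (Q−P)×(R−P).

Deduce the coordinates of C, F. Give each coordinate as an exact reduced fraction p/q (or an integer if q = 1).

C = (-3, 12)
F = (-2646/305, 12)

1. F_x = -2646/305  [line 21·x + 13·y + 7986/305 = 0 ∩ |FB|² = 7938/305]
2. F_y = 12  [line 21·x + 13·y + 7986/305 = 0 ∩ |FB|² = 7938/305]
   → F = (-2646/305, 12)
3. C_x = -3  [2·signedArea(CFD) = 0 ∩ FC · GD = -5985798/93025]
4. C_y = 12  [2·signedArea(CFD) = 0 ∩ FC · GD = -5985798/93025]
   → C = (-3, 12)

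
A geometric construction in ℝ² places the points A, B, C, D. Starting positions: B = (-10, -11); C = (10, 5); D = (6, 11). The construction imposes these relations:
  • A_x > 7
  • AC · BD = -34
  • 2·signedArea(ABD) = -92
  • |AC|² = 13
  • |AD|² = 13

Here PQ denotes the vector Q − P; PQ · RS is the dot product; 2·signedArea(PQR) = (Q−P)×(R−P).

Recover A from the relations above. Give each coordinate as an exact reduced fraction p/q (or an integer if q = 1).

A = (8, 8)

1. A_x = 8  [2·signedArea(ABD) = -92 ∩ AC · BD = -34]
2. A_y = 8  [2·signedArea(ABD) = -92 ∩ AC · BD = -34]
   → A = (8, 8)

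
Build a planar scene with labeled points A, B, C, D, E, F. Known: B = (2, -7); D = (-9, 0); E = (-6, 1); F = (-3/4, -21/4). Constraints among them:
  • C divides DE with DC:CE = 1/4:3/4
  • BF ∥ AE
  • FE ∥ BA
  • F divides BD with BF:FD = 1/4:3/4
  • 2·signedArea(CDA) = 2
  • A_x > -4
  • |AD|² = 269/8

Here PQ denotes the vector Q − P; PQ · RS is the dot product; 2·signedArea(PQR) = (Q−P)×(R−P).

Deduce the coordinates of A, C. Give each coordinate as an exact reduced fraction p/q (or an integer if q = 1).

1. A_x = -13/4  [BF ∥ AE ∩ FE ∥ BA]
2. A_y = -3/4  [BF ∥ AE ∩ FE ∥ BA]
   → A = (-13/4, -3/4)
3. C_x = -33/4  [C divides DE with DC:CE = 1/4:3/4]
4. C_y = 1/4  [C divides DE with DC:CE = 1/4:3/4]
   → C = (-33/4, 1/4)

A = (-13/4, -3/4)
C = (-33/4, 1/4)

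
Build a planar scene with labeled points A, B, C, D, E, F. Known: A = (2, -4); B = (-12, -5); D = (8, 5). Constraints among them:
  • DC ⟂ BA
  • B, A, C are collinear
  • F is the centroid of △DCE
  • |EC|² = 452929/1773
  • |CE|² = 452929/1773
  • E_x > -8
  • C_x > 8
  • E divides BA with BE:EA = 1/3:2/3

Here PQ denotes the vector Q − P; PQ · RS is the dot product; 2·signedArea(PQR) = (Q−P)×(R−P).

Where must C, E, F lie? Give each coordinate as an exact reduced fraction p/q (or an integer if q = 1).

C = (1696/197, -695/197)
E = (-22/3, -14/3)
F = (5482/1773, -1888/1773)

1. C_x = 1696/197  [B, A, C are collinear ∩ DC ⟂ BA]
2. C_y = -695/197  [B, A, C are collinear ∩ DC ⟂ BA]
   → C = (1696/197, -695/197)
3. E_x = -22/3  [E divides BA with BE:EA = 1/3:2/3]
4. E_y = -14/3  [E divides BA with BE:EA = 1/3:2/3]
   → E = (-22/3, -14/3)
5. F_x = 5482/1773  [F is the centroid of △DCE]
6. F_y = -1888/1773  [F is the centroid of △DCE]
   → F = (5482/1773, -1888/1773)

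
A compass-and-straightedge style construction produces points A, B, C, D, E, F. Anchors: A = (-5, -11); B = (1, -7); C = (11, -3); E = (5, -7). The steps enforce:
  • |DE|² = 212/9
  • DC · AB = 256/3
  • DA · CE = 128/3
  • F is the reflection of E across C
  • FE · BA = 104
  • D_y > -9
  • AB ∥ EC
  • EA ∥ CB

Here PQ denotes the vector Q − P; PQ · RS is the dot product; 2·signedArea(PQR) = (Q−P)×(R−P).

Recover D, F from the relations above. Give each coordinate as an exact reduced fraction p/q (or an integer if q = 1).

D = (1/3, -25/3)
F = (17, 1)

1. D_x = 1/3  [line 6·x + 4·y + 94/3 = 0 ∩ |DE|² = 212/9]
2. D_y = -25/3  [line 6·x + 4·y + 94/3 = 0 ∩ |DE|² = 212/9]
   → D = (1/3, -25/3)
3. F_x = 17  [F is the reflection of E across C]
4. F_y = 1  [F is the reflection of E across C]
   → F = (17, 1)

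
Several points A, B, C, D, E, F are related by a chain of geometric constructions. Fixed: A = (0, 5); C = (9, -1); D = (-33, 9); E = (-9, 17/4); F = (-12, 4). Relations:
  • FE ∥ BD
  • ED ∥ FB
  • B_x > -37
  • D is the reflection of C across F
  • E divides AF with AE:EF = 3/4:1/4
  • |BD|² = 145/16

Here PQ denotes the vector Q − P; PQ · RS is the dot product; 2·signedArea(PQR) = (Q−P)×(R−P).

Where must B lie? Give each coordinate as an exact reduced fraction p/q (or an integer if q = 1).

1. B_x = -36  [FE ∥ BD ∩ ED ∥ FB]
2. B_y = 35/4  [FE ∥ BD ∩ ED ∥ FB]
   → B = (-36, 35/4)

B = (-36, 35/4)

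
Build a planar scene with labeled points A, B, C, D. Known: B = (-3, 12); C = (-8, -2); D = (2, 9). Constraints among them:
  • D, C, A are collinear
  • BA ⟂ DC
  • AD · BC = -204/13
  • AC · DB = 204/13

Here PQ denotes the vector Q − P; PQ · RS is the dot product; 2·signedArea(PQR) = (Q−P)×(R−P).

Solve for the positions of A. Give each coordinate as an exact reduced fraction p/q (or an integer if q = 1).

1. A_x = 16/13  [D, C, A are collinear ∩ BA ⟂ DC]
2. A_y = 106/13  [D, C, A are collinear ∩ BA ⟂ DC]
   → A = (16/13, 106/13)

A = (16/13, 106/13)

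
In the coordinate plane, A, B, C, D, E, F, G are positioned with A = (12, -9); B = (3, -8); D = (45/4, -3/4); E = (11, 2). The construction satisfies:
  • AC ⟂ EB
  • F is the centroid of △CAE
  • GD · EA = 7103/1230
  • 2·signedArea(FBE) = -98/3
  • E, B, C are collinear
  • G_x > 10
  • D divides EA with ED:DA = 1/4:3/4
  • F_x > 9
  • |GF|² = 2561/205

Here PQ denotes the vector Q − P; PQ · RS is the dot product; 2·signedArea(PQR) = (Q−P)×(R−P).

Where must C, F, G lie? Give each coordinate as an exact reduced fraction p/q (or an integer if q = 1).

1. C_x = 247/41  [E, B, C are collinear ∩ AC ⟂ EB]
2. C_y = -173/41  [E, B, C are collinear ∩ AC ⟂ EB]
   → C = (247/41, -173/41)
3. F_x = 1190/123  [F is the centroid of △CAE]
4. F_y = -460/123  [F is the centroid of △CAE]
   → F = (1190/123, -460/123)
5. G_x = 6439/615  [line -1·x + 11·y + 8441/615 = 0 ∩ |GF|² = 2561/205]
6. G_y = -182/615  [line -1·x + 11·y + 8441/615 = 0 ∩ |GF|² = 2561/205]
   → G = (6439/615, -182/615)

C = (247/41, -173/41)
F = (1190/123, -460/123)
G = (6439/615, -182/615)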